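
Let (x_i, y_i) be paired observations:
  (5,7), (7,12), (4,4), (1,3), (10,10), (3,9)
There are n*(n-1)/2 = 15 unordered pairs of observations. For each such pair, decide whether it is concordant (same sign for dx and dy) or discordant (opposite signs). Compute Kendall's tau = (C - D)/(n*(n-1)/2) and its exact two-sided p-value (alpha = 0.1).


Step 1: Enumerate the 15 unordered pairs (i,j) with i<j and classify each by sign(x_j-x_i) * sign(y_j-y_i).
  (1,2):dx=+2,dy=+5->C; (1,3):dx=-1,dy=-3->C; (1,4):dx=-4,dy=-4->C; (1,5):dx=+5,dy=+3->C
  (1,6):dx=-2,dy=+2->D; (2,3):dx=-3,dy=-8->C; (2,4):dx=-6,dy=-9->C; (2,5):dx=+3,dy=-2->D
  (2,6):dx=-4,dy=-3->C; (3,4):dx=-3,dy=-1->C; (3,5):dx=+6,dy=+6->C; (3,6):dx=-1,dy=+5->D
  (4,5):dx=+9,dy=+7->C; (4,6):dx=+2,dy=+6->C; (5,6):dx=-7,dy=-1->C
Step 2: C = 12, D = 3, total pairs = 15.
Step 3: tau = (C - D)/(n(n-1)/2) = (12 - 3)/15 = 0.600000.
Step 4: Exact two-sided p-value (enumerate n! = 720 permutations of y under H0): p = 0.136111.
Step 5: alpha = 0.1. fail to reject H0.

tau_b = 0.6000 (C=12, D=3), p = 0.136111, fail to reject H0.


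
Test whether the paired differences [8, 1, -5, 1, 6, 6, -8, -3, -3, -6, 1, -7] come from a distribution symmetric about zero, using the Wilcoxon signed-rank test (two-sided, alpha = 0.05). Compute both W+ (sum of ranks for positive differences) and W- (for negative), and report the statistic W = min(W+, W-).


Step 1: Drop any zero differences (none here) and take |d_i|.
|d| = [8, 1, 5, 1, 6, 6, 8, 3, 3, 6, 1, 7]
Step 2: Midrank |d_i| (ties get averaged ranks).
ranks: |8|->11.5, |1|->2, |5|->6, |1|->2, |6|->8, |6|->8, |8|->11.5, |3|->4.5, |3|->4.5, |6|->8, |1|->2, |7|->10
Step 3: Attach original signs; sum ranks with positive sign and with negative sign.
W+ = 11.5 + 2 + 2 + 8 + 8 + 2 = 33.5
W- = 6 + 11.5 + 4.5 + 4.5 + 8 + 10 = 44.5
(Check: W+ + W- = 78 should equal n(n+1)/2 = 78.)
Step 4: Test statistic W = min(W+, W-) = 33.5.
Step 5: Ties in |d|, so use the tie-corrected normal approximation.
        E[W] = n(n+1)/4 = 12*13/4 = 39.
        Tie groups: |d|=1 (t=3), |d|=3 (t=2), |d|=6 (t=3), |d|=8 (t=2); sum(t^3 - t) = 60.
        Var[W] = n(n+1)(2n+1)/24 - sum(t^3-t)/48 = 3900/24 - 60/48 = 161.25.
        z = (W - E[W]) / sqrt(Var[W]) = (33.5 - 39) / 12.6984 = -0.4331.
        Two-sided p = 2*Phi(z) = 0.664924.
Step 6: alpha = 0.05. fail to reject H0.

W+ = 33.5, W- = 44.5, W = min = 33.5, p = 0.664924, fail to reject H0.


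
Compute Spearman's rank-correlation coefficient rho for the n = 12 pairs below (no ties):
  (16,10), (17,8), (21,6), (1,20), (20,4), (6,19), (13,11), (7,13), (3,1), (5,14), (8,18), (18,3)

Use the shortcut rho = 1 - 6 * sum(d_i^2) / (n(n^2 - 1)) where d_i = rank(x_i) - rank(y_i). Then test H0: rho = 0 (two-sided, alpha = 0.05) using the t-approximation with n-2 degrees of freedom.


Step 1: Rank x and y separately (midranks; no ties here).
rank(x): 16->8, 17->9, 21->12, 1->1, 20->11, 6->4, 13->7, 7->5, 3->2, 5->3, 8->6, 18->10
rank(y): 10->6, 8->5, 6->4, 20->12, 4->3, 19->11, 11->7, 13->8, 1->1, 14->9, 18->10, 3->2
Step 2: d_i = R_x(i) - R_y(i); compute d_i^2.
  (8-6)^2=4, (9-5)^2=16, (12-4)^2=64, (1-12)^2=121, (11-3)^2=64, (4-11)^2=49, (7-7)^2=0, (5-8)^2=9, (2-1)^2=1, (3-9)^2=36, (6-10)^2=16, (10-2)^2=64
sum(d^2) = 444.
Step 3: rho = 1 - 6*444 / (12*(12^2 - 1)) = 1 - 2664/1716 = -0.552448.
Step 4: Under H0, t = rho * sqrt((n-2)/(1-rho^2)) = -2.0959 ~ t(10).
Step 5: Two-sided p-value from the t-distribution with 10 df = 0.062511.
Step 6: alpha = 0.05. fail to reject H0.

rho = -0.5524, p = 0.062511, fail to reject H0 at alpha = 0.05.


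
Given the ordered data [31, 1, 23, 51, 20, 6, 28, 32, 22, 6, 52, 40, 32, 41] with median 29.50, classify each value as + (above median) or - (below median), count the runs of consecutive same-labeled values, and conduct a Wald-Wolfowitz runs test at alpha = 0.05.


Step 1: Compute median = 29.50; label A = above, B = below.
Labels in order: ABBABBBABBAAAA  (n_A = 7, n_B = 7)
Step 2: Count runs R = 7.
Step 3: Under H0 (random ordering), E[R] = 2*n_A*n_B/(n_A+n_B) + 1 = 2*7*7/14 + 1 = 8.0000.
        Var[R] = 2*n_A*n_B*(2*n_A*n_B - n_A - n_B) / ((n_A+n_B)^2 * (n_A+n_B-1)) = 8232/2548 = 3.2308.
        SD[R] = 1.7974.
Step 4: Continuity-corrected z = (R + 0.5 - E[R]) / SD[R] = (7 + 0.5 - 8.0000) / 1.7974 = -0.2782.
Step 5: Two-sided p-value via normal approximation = 2*(1 - Phi(|z|)) = 0.780879.
Step 6: alpha = 0.05. fail to reject H0.

R = 7, z = -0.2782, p = 0.780879, fail to reject H0.


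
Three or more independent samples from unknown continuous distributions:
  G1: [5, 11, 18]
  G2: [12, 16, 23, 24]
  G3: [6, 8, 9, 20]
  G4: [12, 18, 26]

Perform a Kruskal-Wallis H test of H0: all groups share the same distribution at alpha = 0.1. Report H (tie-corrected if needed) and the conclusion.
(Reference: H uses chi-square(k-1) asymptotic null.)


Step 1: Combine all N = 14 observations and assign midranks.
sorted (value, group, rank): (5,G1,1), (6,G3,2), (8,G3,3), (9,G3,4), (11,G1,5), (12,G2,6.5), (12,G4,6.5), (16,G2,8), (18,G1,9.5), (18,G4,9.5), (20,G3,11), (23,G2,12), (24,G2,13), (26,G4,14)
Step 2: Sum ranks within each group.
R_1 = 15.5 (n_1 = 3)
R_2 = 39.5 (n_2 = 4)
R_3 = 20 (n_3 = 4)
R_4 = 30 (n_4 = 3)
Step 3: H = 12/(N(N+1)) * sum(R_i^2/n_i) - 3(N+1)
     = 12/(14*15) * (15.5^2/3 + 39.5^2/4 + 20^2/4 + 30^2/3) - 3*15
     = 0.057143 * 870.146 - 45
     = 4.722619.
Step 4: Ties present; correction factor C = 1 - 12/(14^3 - 14) = 0.995604. Corrected H = 4.722619 / 0.995604 = 4.743469.
Step 5: Under H0, H ~ chi^2(3); p-value = 0.191575.
Step 6: alpha = 0.1. fail to reject H0.

H = 4.7435, df = 3, p = 0.191575, fail to reject H0.


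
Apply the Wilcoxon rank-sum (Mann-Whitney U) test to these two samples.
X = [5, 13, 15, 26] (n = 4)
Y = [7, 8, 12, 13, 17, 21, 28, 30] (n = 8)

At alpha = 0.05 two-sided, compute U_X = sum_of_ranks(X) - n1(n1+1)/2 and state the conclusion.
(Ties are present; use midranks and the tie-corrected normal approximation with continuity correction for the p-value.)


Step 1: Combine and sort all 12 observations; assign midranks.
sorted (value, group): (5,X), (7,Y), (8,Y), (12,Y), (13,X), (13,Y), (15,X), (17,Y), (21,Y), (26,X), (28,Y), (30,Y)
ranks: 5->1, 7->2, 8->3, 12->4, 13->5.5, 13->5.5, 15->7, 17->8, 21->9, 26->10, 28->11, 30->12
Step 2: Rank sum for X: R1 = 1 + 5.5 + 7 + 10 = 23.5.
Step 3: U_X = R1 - n1(n1+1)/2 = 23.5 - 4*5/2 = 23.5 - 10 = 13.5.
       U_Y = n1*n2 - U_X = 32 - 13.5 = 18.5.
Step 4: Ties are present, so use the tie-corrected normal approximation (with continuity correction) for the p-value.
Step 5: p-value = 0.733647; compare to alpha = 0.05. fail to reject H0.

U_X = 13.5, p = 0.733647, fail to reject H0 at alpha = 0.05.


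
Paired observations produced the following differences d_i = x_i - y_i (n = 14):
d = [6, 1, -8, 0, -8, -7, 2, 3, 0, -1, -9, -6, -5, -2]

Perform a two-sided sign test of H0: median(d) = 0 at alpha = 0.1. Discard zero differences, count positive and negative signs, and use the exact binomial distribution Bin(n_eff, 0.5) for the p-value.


Step 1: Discard zero differences. Original n = 14; n_eff = number of nonzero differences = 12.
Nonzero differences (with sign): +6, +1, -8, -8, -7, +2, +3, -1, -9, -6, -5, -2
Step 2: Count signs: positive = 4, negative = 8.
Step 3: Under H0: P(positive) = 0.5, so the number of positives S ~ Bin(12, 0.5).
Step 4: Two-sided exact p-value = sum of Bin(12,0.5) probabilities at or below the observed probability = 0.387695.
Step 5: alpha = 0.1. fail to reject H0.

n_eff = 12, pos = 4, neg = 8, p = 0.387695, fail to reject H0.


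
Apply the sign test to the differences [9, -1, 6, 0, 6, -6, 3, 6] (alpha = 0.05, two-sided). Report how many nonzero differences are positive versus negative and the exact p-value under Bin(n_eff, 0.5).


Step 1: Discard zero differences. Original n = 8; n_eff = number of nonzero differences = 7.
Nonzero differences (with sign): +9, -1, +6, +6, -6, +3, +6
Step 2: Count signs: positive = 5, negative = 2.
Step 3: Under H0: P(positive) = 0.5, so the number of positives S ~ Bin(7, 0.5).
Step 4: Two-sided exact p-value = sum of Bin(7,0.5) probabilities at or below the observed probability = 0.453125.
Step 5: alpha = 0.05. fail to reject H0.

n_eff = 7, pos = 5, neg = 2, p = 0.453125, fail to reject H0.


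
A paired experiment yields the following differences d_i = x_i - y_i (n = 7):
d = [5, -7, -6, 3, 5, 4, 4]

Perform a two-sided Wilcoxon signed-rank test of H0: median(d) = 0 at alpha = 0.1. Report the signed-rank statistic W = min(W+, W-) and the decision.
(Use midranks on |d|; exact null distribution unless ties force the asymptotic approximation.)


Step 1: Drop any zero differences (none here) and take |d_i|.
|d| = [5, 7, 6, 3, 5, 4, 4]
Step 2: Midrank |d_i| (ties get averaged ranks).
ranks: |5|->4.5, |7|->7, |6|->6, |3|->1, |5|->4.5, |4|->2.5, |4|->2.5
Step 3: Attach original signs; sum ranks with positive sign and with negative sign.
W+ = 4.5 + 1 + 4.5 + 2.5 + 2.5 = 15
W- = 7 + 6 = 13
(Check: W+ + W- = 28 should equal n(n+1)/2 = 28.)
Step 4: Test statistic W = min(W+, W-) = 13.
Step 5: Ties in |d|, so use the tie-corrected normal approximation.
        E[W] = n(n+1)/4 = 7*8/4 = 14.
        Tie groups: |d|=4 (t=2), |d|=5 (t=2); sum(t^3 - t) = 12.
        Var[W] = n(n+1)(2n+1)/24 - sum(t^3-t)/48 = 840/24 - 12/48 = 34.75.
        z = (W - E[W]) / sqrt(Var[W]) = (13 - 14) / 5.8949 = -0.1696.
        Two-sided p = 2*Phi(z) = 0.865295.
Step 6: alpha = 0.1. fail to reject H0.

W+ = 15, W- = 13, W = min = 13, p = 0.865295, fail to reject H0.


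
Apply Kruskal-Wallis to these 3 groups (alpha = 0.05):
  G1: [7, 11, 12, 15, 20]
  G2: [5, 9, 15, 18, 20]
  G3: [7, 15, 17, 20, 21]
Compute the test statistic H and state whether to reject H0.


Step 1: Combine all N = 15 observations and assign midranks.
sorted (value, group, rank): (5,G2,1), (7,G1,2.5), (7,G3,2.5), (9,G2,4), (11,G1,5), (12,G1,6), (15,G1,8), (15,G2,8), (15,G3,8), (17,G3,10), (18,G2,11), (20,G1,13), (20,G2,13), (20,G3,13), (21,G3,15)
Step 2: Sum ranks within each group.
R_1 = 34.5 (n_1 = 5)
R_2 = 37 (n_2 = 5)
R_3 = 48.5 (n_3 = 5)
Step 3: H = 12/(N(N+1)) * sum(R_i^2/n_i) - 3(N+1)
     = 12/(15*16) * (34.5^2/5 + 37^2/5 + 48.5^2/5) - 3*16
     = 0.050000 * 982.3 - 48
     = 1.115000.
Step 4: Ties present; correction factor C = 1 - 54/(15^3 - 15) = 0.983929. Corrected H = 1.115000 / 0.983929 = 1.133212.
Step 5: Under H0, H ~ chi^2(2); p-value = 0.567448.
Step 6: alpha = 0.05. fail to reject H0.

H = 1.1332, df = 2, p = 0.567448, fail to reject H0.


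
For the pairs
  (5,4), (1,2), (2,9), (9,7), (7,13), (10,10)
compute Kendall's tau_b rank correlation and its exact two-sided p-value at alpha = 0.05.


Step 1: Enumerate the 15 unordered pairs (i,j) with i<j and classify each by sign(x_j-x_i) * sign(y_j-y_i).
  (1,2):dx=-4,dy=-2->C; (1,3):dx=-3,dy=+5->D; (1,4):dx=+4,dy=+3->C; (1,5):dx=+2,dy=+9->C
  (1,6):dx=+5,dy=+6->C; (2,3):dx=+1,dy=+7->C; (2,4):dx=+8,dy=+5->C; (2,5):dx=+6,dy=+11->C
  (2,6):dx=+9,dy=+8->C; (3,4):dx=+7,dy=-2->D; (3,5):dx=+5,dy=+4->C; (3,6):dx=+8,dy=+1->C
  (4,5):dx=-2,dy=+6->D; (4,6):dx=+1,dy=+3->C; (5,6):dx=+3,dy=-3->D
Step 2: C = 11, D = 4, total pairs = 15.
Step 3: tau = (C - D)/(n(n-1)/2) = (11 - 4)/15 = 0.466667.
Step 4: Exact two-sided p-value (enumerate n! = 720 permutations of y under H0): p = 0.272222.
Step 5: alpha = 0.05. fail to reject H0.

tau_b = 0.4667 (C=11, D=4), p = 0.272222, fail to reject H0.


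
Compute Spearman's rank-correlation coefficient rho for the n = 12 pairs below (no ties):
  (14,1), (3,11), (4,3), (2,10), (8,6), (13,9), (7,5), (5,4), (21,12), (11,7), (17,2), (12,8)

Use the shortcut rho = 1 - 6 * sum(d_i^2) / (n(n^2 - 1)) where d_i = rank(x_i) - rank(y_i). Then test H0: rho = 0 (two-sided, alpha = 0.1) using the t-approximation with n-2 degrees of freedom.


Step 1: Rank x and y separately (midranks; no ties here).
rank(x): 14->10, 3->2, 4->3, 2->1, 8->6, 13->9, 7->5, 5->4, 21->12, 11->7, 17->11, 12->8
rank(y): 1->1, 11->11, 3->3, 10->10, 6->6, 9->9, 5->5, 4->4, 12->12, 7->7, 2->2, 8->8
Step 2: d_i = R_x(i) - R_y(i); compute d_i^2.
  (10-1)^2=81, (2-11)^2=81, (3-3)^2=0, (1-10)^2=81, (6-6)^2=0, (9-9)^2=0, (5-5)^2=0, (4-4)^2=0, (12-12)^2=0, (7-7)^2=0, (11-2)^2=81, (8-8)^2=0
sum(d^2) = 324.
Step 3: rho = 1 - 6*324 / (12*(12^2 - 1)) = 1 - 1944/1716 = -0.132867.
Step 4: Under H0, t = rho * sqrt((n-2)/(1-rho^2)) = -0.4239 ~ t(10).
Step 5: Two-sided p-value from the t-distribution with 10 df = 0.680598.
Step 6: alpha = 0.1. fail to reject H0.

rho = -0.1329, p = 0.680598, fail to reject H0 at alpha = 0.1.


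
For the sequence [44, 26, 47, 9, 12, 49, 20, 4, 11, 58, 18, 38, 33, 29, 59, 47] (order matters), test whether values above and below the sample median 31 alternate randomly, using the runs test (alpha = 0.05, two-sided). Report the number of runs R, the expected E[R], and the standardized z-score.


Step 1: Compute median = 31; label A = above, B = below.
Labels in order: ABABBABBBABAABAA  (n_A = 8, n_B = 8)
Step 2: Count runs R = 11.
Step 3: Under H0 (random ordering), E[R] = 2*n_A*n_B/(n_A+n_B) + 1 = 2*8*8/16 + 1 = 9.0000.
        Var[R] = 2*n_A*n_B*(2*n_A*n_B - n_A - n_B) / ((n_A+n_B)^2 * (n_A+n_B-1)) = 14336/3840 = 3.7333.
        SD[R] = 1.9322.
Step 4: Continuity-corrected z = (R - 0.5 - E[R]) / SD[R] = (11 - 0.5 - 9.0000) / 1.9322 = 0.7763.
Step 5: Two-sided p-value via normal approximation = 2*(1 - Phi(|z|)) = 0.437558.
Step 6: alpha = 0.05. fail to reject H0.

R = 11, z = 0.7763, p = 0.437558, fail to reject H0.


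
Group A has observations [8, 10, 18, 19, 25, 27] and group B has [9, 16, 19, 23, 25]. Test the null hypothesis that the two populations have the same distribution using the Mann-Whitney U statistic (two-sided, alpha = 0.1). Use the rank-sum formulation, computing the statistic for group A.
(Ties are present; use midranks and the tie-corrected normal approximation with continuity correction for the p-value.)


Step 1: Combine and sort all 11 observations; assign midranks.
sorted (value, group): (8,X), (9,Y), (10,X), (16,Y), (18,X), (19,X), (19,Y), (23,Y), (25,X), (25,Y), (27,X)
ranks: 8->1, 9->2, 10->3, 16->4, 18->5, 19->6.5, 19->6.5, 23->8, 25->9.5, 25->9.5, 27->11
Step 2: Rank sum for X: R1 = 1 + 3 + 5 + 6.5 + 9.5 + 11 = 36.
Step 3: U_X = R1 - n1(n1+1)/2 = 36 - 6*7/2 = 36 - 21 = 15.
       U_Y = n1*n2 - U_X = 30 - 15 = 15.
Step 4: Ties are present, so use the tie-corrected normal approximation (with continuity correction) for the p-value.
Step 5: p-value = 1.000000; compare to alpha = 0.1. fail to reject H0.

U_X = 15, p = 1.000000, fail to reject H0 at alpha = 0.1.


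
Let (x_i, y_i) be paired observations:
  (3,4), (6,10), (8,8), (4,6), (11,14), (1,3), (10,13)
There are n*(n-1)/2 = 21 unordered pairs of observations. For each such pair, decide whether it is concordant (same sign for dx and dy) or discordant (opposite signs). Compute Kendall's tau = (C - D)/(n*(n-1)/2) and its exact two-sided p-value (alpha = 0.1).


Step 1: Enumerate the 21 unordered pairs (i,j) with i<j and classify each by sign(x_j-x_i) * sign(y_j-y_i).
  (1,2):dx=+3,dy=+6->C; (1,3):dx=+5,dy=+4->C; (1,4):dx=+1,dy=+2->C; (1,5):dx=+8,dy=+10->C
  (1,6):dx=-2,dy=-1->C; (1,7):dx=+7,dy=+9->C; (2,3):dx=+2,dy=-2->D; (2,4):dx=-2,dy=-4->C
  (2,5):dx=+5,dy=+4->C; (2,6):dx=-5,dy=-7->C; (2,7):dx=+4,dy=+3->C; (3,4):dx=-4,dy=-2->C
  (3,5):dx=+3,dy=+6->C; (3,6):dx=-7,dy=-5->C; (3,7):dx=+2,dy=+5->C; (4,5):dx=+7,dy=+8->C
  (4,6):dx=-3,dy=-3->C; (4,7):dx=+6,dy=+7->C; (5,6):dx=-10,dy=-11->C; (5,7):dx=-1,dy=-1->C
  (6,7):dx=+9,dy=+10->C
Step 2: C = 20, D = 1, total pairs = 21.
Step 3: tau = (C - D)/(n(n-1)/2) = (20 - 1)/21 = 0.904762.
Step 4: Exact two-sided p-value (enumerate n! = 5040 permutations of y under H0): p = 0.002778.
Step 5: alpha = 0.1. reject H0.

tau_b = 0.9048 (C=20, D=1), p = 0.002778, reject H0.


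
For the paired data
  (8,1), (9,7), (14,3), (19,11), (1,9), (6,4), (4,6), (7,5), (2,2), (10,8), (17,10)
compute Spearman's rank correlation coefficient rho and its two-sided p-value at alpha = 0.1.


Step 1: Rank x and y separately (midranks; no ties here).
rank(x): 8->6, 9->7, 14->9, 19->11, 1->1, 6->4, 4->3, 7->5, 2->2, 10->8, 17->10
rank(y): 1->1, 7->7, 3->3, 11->11, 9->9, 4->4, 6->6, 5->5, 2->2, 8->8, 10->10
Step 2: d_i = R_x(i) - R_y(i); compute d_i^2.
  (6-1)^2=25, (7-7)^2=0, (9-3)^2=36, (11-11)^2=0, (1-9)^2=64, (4-4)^2=0, (3-6)^2=9, (5-5)^2=0, (2-2)^2=0, (8-8)^2=0, (10-10)^2=0
sum(d^2) = 134.
Step 3: rho = 1 - 6*134 / (11*(11^2 - 1)) = 1 - 804/1320 = 0.390909.
Step 4: Under H0, t = rho * sqrt((n-2)/(1-rho^2)) = 1.2741 ~ t(9).
Step 5: Two-sided p-value from the t-distribution with 9 df = 0.234540.
Step 6: alpha = 0.1. fail to reject H0.

rho = 0.3909, p = 0.234540, fail to reject H0 at alpha = 0.1.


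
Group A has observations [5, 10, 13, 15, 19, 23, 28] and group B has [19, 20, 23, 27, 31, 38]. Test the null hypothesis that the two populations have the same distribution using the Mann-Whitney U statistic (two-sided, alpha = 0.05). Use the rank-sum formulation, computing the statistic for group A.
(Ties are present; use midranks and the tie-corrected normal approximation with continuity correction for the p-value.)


Step 1: Combine and sort all 13 observations; assign midranks.
sorted (value, group): (5,X), (10,X), (13,X), (15,X), (19,X), (19,Y), (20,Y), (23,X), (23,Y), (27,Y), (28,X), (31,Y), (38,Y)
ranks: 5->1, 10->2, 13->3, 15->4, 19->5.5, 19->5.5, 20->7, 23->8.5, 23->8.5, 27->10, 28->11, 31->12, 38->13
Step 2: Rank sum for X: R1 = 1 + 2 + 3 + 4 + 5.5 + 8.5 + 11 = 35.
Step 3: U_X = R1 - n1(n1+1)/2 = 35 - 7*8/2 = 35 - 28 = 7.
       U_Y = n1*n2 - U_X = 42 - 7 = 35.
Step 4: Ties are present, so use the tie-corrected normal approximation (with continuity correction) for the p-value.
Step 5: p-value = 0.053126; compare to alpha = 0.05. fail to reject H0.

U_X = 7, p = 0.053126, fail to reject H0 at alpha = 0.05.


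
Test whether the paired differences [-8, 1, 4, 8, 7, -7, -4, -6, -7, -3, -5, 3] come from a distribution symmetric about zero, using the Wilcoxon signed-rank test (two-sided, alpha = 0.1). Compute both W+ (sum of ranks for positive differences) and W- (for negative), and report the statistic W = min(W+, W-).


Step 1: Drop any zero differences (none here) and take |d_i|.
|d| = [8, 1, 4, 8, 7, 7, 4, 6, 7, 3, 5, 3]
Step 2: Midrank |d_i| (ties get averaged ranks).
ranks: |8|->11.5, |1|->1, |4|->4.5, |8|->11.5, |7|->9, |7|->9, |4|->4.5, |6|->7, |7|->9, |3|->2.5, |5|->6, |3|->2.5
Step 3: Attach original signs; sum ranks with positive sign and with negative sign.
W+ = 1 + 4.5 + 11.5 + 9 + 2.5 = 28.5
W- = 11.5 + 9 + 4.5 + 7 + 9 + 2.5 + 6 = 49.5
(Check: W+ + W- = 78 should equal n(n+1)/2 = 78.)
Step 4: Test statistic W = min(W+, W-) = 28.5.
Step 5: Ties in |d|, so use the tie-corrected normal approximation.
        E[W] = n(n+1)/4 = 12*13/4 = 39.
        Tie groups: |d|=3 (t=2), |d|=4 (t=2), |d|=7 (t=3), |d|=8 (t=2); sum(t^3 - t) = 42.
        Var[W] = n(n+1)(2n+1)/24 - sum(t^3-t)/48 = 3900/24 - 42/48 = 161.625.
        z = (W - E[W]) / sqrt(Var[W]) = (28.5 - 39) / 12.7132 = -0.8259.
        Two-sided p = 2*Phi(z) = 0.408853.
Step 6: alpha = 0.1. fail to reject H0.

W+ = 28.5, W- = 49.5, W = min = 28.5, p = 0.408853, fail to reject H0.


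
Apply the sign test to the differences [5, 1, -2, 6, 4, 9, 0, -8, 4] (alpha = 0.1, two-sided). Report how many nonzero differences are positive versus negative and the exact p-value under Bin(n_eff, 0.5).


Step 1: Discard zero differences. Original n = 9; n_eff = number of nonzero differences = 8.
Nonzero differences (with sign): +5, +1, -2, +6, +4, +9, -8, +4
Step 2: Count signs: positive = 6, negative = 2.
Step 3: Under H0: P(positive) = 0.5, so the number of positives S ~ Bin(8, 0.5).
Step 4: Two-sided exact p-value = sum of Bin(8,0.5) probabilities at or below the observed probability = 0.289062.
Step 5: alpha = 0.1. fail to reject H0.

n_eff = 8, pos = 6, neg = 2, p = 0.289062, fail to reject H0.


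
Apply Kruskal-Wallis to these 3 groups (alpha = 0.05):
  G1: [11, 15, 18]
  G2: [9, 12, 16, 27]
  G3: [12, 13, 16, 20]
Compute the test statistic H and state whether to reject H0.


Step 1: Combine all N = 11 observations and assign midranks.
sorted (value, group, rank): (9,G2,1), (11,G1,2), (12,G2,3.5), (12,G3,3.5), (13,G3,5), (15,G1,6), (16,G2,7.5), (16,G3,7.5), (18,G1,9), (20,G3,10), (27,G2,11)
Step 2: Sum ranks within each group.
R_1 = 17 (n_1 = 3)
R_2 = 23 (n_2 = 4)
R_3 = 26 (n_3 = 4)
Step 3: H = 12/(N(N+1)) * sum(R_i^2/n_i) - 3(N+1)
     = 12/(11*12) * (17^2/3 + 23^2/4 + 26^2/4) - 3*12
     = 0.090909 * 397.583 - 36
     = 0.143939.
Step 4: Ties present; correction factor C = 1 - 12/(11^3 - 11) = 0.990909. Corrected H = 0.143939 / 0.990909 = 0.145260.
Step 5: Under H0, H ~ chi^2(2); p-value = 0.929945.
Step 6: alpha = 0.05. fail to reject H0.

H = 0.1453, df = 2, p = 0.929945, fail to reject H0.


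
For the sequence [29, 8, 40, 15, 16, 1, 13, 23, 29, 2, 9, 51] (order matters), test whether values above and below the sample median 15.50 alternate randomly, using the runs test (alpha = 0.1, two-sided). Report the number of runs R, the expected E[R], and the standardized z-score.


Step 1: Compute median = 15.50; label A = above, B = below.
Labels in order: ABABABBAABBA  (n_A = 6, n_B = 6)
Step 2: Count runs R = 9.
Step 3: Under H0 (random ordering), E[R] = 2*n_A*n_B/(n_A+n_B) + 1 = 2*6*6/12 + 1 = 7.0000.
        Var[R] = 2*n_A*n_B*(2*n_A*n_B - n_A - n_B) / ((n_A+n_B)^2 * (n_A+n_B-1)) = 4320/1584 = 2.7273.
        SD[R] = 1.6514.
Step 4: Continuity-corrected z = (R - 0.5 - E[R]) / SD[R] = (9 - 0.5 - 7.0000) / 1.6514 = 0.9083.
Step 5: Two-sided p-value via normal approximation = 2*(1 - Phi(|z|)) = 0.363722.
Step 6: alpha = 0.1. fail to reject H0.

R = 9, z = 0.9083, p = 0.363722, fail to reject H0.


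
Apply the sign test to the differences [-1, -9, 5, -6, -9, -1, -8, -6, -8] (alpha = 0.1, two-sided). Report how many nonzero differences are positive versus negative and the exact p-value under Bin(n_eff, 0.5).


Step 1: Discard zero differences. Original n = 9; n_eff = number of nonzero differences = 9.
Nonzero differences (with sign): -1, -9, +5, -6, -9, -1, -8, -6, -8
Step 2: Count signs: positive = 1, negative = 8.
Step 3: Under H0: P(positive) = 0.5, so the number of positives S ~ Bin(9, 0.5).
Step 4: Two-sided exact p-value = sum of Bin(9,0.5) probabilities at or below the observed probability = 0.039062.
Step 5: alpha = 0.1. reject H0.

n_eff = 9, pos = 1, neg = 8, p = 0.039062, reject H0.


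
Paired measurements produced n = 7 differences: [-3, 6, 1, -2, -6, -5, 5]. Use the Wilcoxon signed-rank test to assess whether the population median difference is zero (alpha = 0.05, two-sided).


Step 1: Drop any zero differences (none here) and take |d_i|.
|d| = [3, 6, 1, 2, 6, 5, 5]
Step 2: Midrank |d_i| (ties get averaged ranks).
ranks: |3|->3, |6|->6.5, |1|->1, |2|->2, |6|->6.5, |5|->4.5, |5|->4.5
Step 3: Attach original signs; sum ranks with positive sign and with negative sign.
W+ = 6.5 + 1 + 4.5 = 12
W- = 3 + 2 + 6.5 + 4.5 = 16
(Check: W+ + W- = 28 should equal n(n+1)/2 = 28.)
Step 4: Test statistic W = min(W+, W-) = 12.
Step 5: Ties in |d|, so use the tie-corrected normal approximation.
        E[W] = n(n+1)/4 = 7*8/4 = 14.
        Tie groups: |d|=5 (t=2), |d|=6 (t=2); sum(t^3 - t) = 12.
        Var[W] = n(n+1)(2n+1)/24 - sum(t^3-t)/48 = 840/24 - 12/48 = 34.75.
        z = (W - E[W]) / sqrt(Var[W]) = (12 - 14) / 5.8949 = -0.3393.
        Two-sided p = 2*Phi(z) = 0.734402.
Step 6: alpha = 0.05. fail to reject H0.

W+ = 12, W- = 16, W = min = 12, p = 0.734402, fail to reject H0.


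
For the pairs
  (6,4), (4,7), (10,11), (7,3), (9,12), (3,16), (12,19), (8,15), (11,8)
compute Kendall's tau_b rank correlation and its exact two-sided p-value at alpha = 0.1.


Step 1: Enumerate the 36 unordered pairs (i,j) with i<j and classify each by sign(x_j-x_i) * sign(y_j-y_i).
  (1,2):dx=-2,dy=+3->D; (1,3):dx=+4,dy=+7->C; (1,4):dx=+1,dy=-1->D; (1,5):dx=+3,dy=+8->C
  (1,6):dx=-3,dy=+12->D; (1,7):dx=+6,dy=+15->C; (1,8):dx=+2,dy=+11->C; (1,9):dx=+5,dy=+4->C
  (2,3):dx=+6,dy=+4->C; (2,4):dx=+3,dy=-4->D; (2,5):dx=+5,dy=+5->C; (2,6):dx=-1,dy=+9->D
  (2,7):dx=+8,dy=+12->C; (2,8):dx=+4,dy=+8->C; (2,9):dx=+7,dy=+1->C; (3,4):dx=-3,dy=-8->C
  (3,5):dx=-1,dy=+1->D; (3,6):dx=-7,dy=+5->D; (3,7):dx=+2,dy=+8->C; (3,8):dx=-2,dy=+4->D
  (3,9):dx=+1,dy=-3->D; (4,5):dx=+2,dy=+9->C; (4,6):dx=-4,dy=+13->D; (4,7):dx=+5,dy=+16->C
  (4,8):dx=+1,dy=+12->C; (4,9):dx=+4,dy=+5->C; (5,6):dx=-6,dy=+4->D; (5,7):dx=+3,dy=+7->C
  (5,8):dx=-1,dy=+3->D; (5,9):dx=+2,dy=-4->D; (6,7):dx=+9,dy=+3->C; (6,8):dx=+5,dy=-1->D
  (6,9):dx=+8,dy=-8->D; (7,8):dx=-4,dy=-4->C; (7,9):dx=-1,dy=-11->C; (8,9):dx=+3,dy=-7->D
Step 2: C = 20, D = 16, total pairs = 36.
Step 3: tau = (C - D)/(n(n-1)/2) = (20 - 16)/36 = 0.111111.
Step 4: Exact two-sided p-value (enumerate n! = 362880 permutations of y under H0): p = 0.761414.
Step 5: alpha = 0.1. fail to reject H0.

tau_b = 0.1111 (C=20, D=16), p = 0.761414, fail to reject H0.


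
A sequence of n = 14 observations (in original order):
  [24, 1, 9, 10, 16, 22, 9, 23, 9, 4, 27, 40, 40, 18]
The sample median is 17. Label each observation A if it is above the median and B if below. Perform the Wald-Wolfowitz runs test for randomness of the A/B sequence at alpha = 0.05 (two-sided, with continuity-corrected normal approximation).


Step 1: Compute median = 17; label A = above, B = below.
Labels in order: ABBBBABABBAAAA  (n_A = 7, n_B = 7)
Step 2: Count runs R = 7.
Step 3: Under H0 (random ordering), E[R] = 2*n_A*n_B/(n_A+n_B) + 1 = 2*7*7/14 + 1 = 8.0000.
        Var[R] = 2*n_A*n_B*(2*n_A*n_B - n_A - n_B) / ((n_A+n_B)^2 * (n_A+n_B-1)) = 8232/2548 = 3.2308.
        SD[R] = 1.7974.
Step 4: Continuity-corrected z = (R + 0.5 - E[R]) / SD[R] = (7 + 0.5 - 8.0000) / 1.7974 = -0.2782.
Step 5: Two-sided p-value via normal approximation = 2*(1 - Phi(|z|)) = 0.780879.
Step 6: alpha = 0.05. fail to reject H0.

R = 7, z = -0.2782, p = 0.780879, fail to reject H0.


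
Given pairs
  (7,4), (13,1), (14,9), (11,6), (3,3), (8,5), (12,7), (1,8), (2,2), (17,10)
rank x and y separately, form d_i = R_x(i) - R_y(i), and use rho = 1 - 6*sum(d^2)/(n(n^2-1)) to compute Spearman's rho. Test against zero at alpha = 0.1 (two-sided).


Step 1: Rank x and y separately (midranks; no ties here).
rank(x): 7->4, 13->8, 14->9, 11->6, 3->3, 8->5, 12->7, 1->1, 2->2, 17->10
rank(y): 4->4, 1->1, 9->9, 6->6, 3->3, 5->5, 7->7, 8->8, 2->2, 10->10
Step 2: d_i = R_x(i) - R_y(i); compute d_i^2.
  (4-4)^2=0, (8-1)^2=49, (9-9)^2=0, (6-6)^2=0, (3-3)^2=0, (5-5)^2=0, (7-7)^2=0, (1-8)^2=49, (2-2)^2=0, (10-10)^2=0
sum(d^2) = 98.
Step 3: rho = 1 - 6*98 / (10*(10^2 - 1)) = 1 - 588/990 = 0.406061.
Step 4: Under H0, t = rho * sqrt((n-2)/(1-rho^2)) = 1.2568 ~ t(8).
Step 5: Two-sided p-value from the t-distribution with 8 df = 0.244282.
Step 6: alpha = 0.1. fail to reject H0.

rho = 0.4061, p = 0.244282, fail to reject H0 at alpha = 0.1.


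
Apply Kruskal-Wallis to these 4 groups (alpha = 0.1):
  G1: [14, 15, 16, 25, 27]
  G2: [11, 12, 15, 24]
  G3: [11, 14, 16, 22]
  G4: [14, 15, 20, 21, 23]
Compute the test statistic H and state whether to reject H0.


Step 1: Combine all N = 18 observations and assign midranks.
sorted (value, group, rank): (11,G2,1.5), (11,G3,1.5), (12,G2,3), (14,G1,5), (14,G3,5), (14,G4,5), (15,G1,8), (15,G2,8), (15,G4,8), (16,G1,10.5), (16,G3,10.5), (20,G4,12), (21,G4,13), (22,G3,14), (23,G4,15), (24,G2,16), (25,G1,17), (27,G1,18)
Step 2: Sum ranks within each group.
R_1 = 58.5 (n_1 = 5)
R_2 = 28.5 (n_2 = 4)
R_3 = 31 (n_3 = 4)
R_4 = 53 (n_4 = 5)
Step 3: H = 12/(N(N+1)) * sum(R_i^2/n_i) - 3(N+1)
     = 12/(18*19) * (58.5^2/5 + 28.5^2/4 + 31^2/4 + 53^2/5) - 3*19
     = 0.035088 * 1689.56 - 57
     = 2.282895.
Step 4: Ties present; correction factor C = 1 - 60/(18^3 - 18) = 0.989680. Corrected H = 2.282895 / 0.989680 = 2.306700.
Step 5: Under H0, H ~ chi^2(3); p-value = 0.511239.
Step 6: alpha = 0.1. fail to reject H0.

H = 2.3067, df = 3, p = 0.511239, fail to reject H0.


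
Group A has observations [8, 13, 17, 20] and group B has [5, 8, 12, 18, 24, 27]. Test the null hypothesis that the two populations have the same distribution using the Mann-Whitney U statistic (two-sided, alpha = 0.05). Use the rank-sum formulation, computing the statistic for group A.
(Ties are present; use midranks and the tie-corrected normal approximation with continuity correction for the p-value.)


Step 1: Combine and sort all 10 observations; assign midranks.
sorted (value, group): (5,Y), (8,X), (8,Y), (12,Y), (13,X), (17,X), (18,Y), (20,X), (24,Y), (27,Y)
ranks: 5->1, 8->2.5, 8->2.5, 12->4, 13->5, 17->6, 18->7, 20->8, 24->9, 27->10
Step 2: Rank sum for X: R1 = 2.5 + 5 + 6 + 8 = 21.5.
Step 3: U_X = R1 - n1(n1+1)/2 = 21.5 - 4*5/2 = 21.5 - 10 = 11.5.
       U_Y = n1*n2 - U_X = 24 - 11.5 = 12.5.
Step 4: Ties are present, so use the tie-corrected normal approximation (with continuity correction) for the p-value.
Step 5: p-value = 1.000000; compare to alpha = 0.05. fail to reject H0.

U_X = 11.5, p = 1.000000, fail to reject H0 at alpha = 0.05.


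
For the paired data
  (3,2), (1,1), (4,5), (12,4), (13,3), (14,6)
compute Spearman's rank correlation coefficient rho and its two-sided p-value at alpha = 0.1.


Step 1: Rank x and y separately (midranks; no ties here).
rank(x): 3->2, 1->1, 4->3, 12->4, 13->5, 14->6
rank(y): 2->2, 1->1, 5->5, 4->4, 3->3, 6->6
Step 2: d_i = R_x(i) - R_y(i); compute d_i^2.
  (2-2)^2=0, (1-1)^2=0, (3-5)^2=4, (4-4)^2=0, (5-3)^2=4, (6-6)^2=0
sum(d^2) = 8.
Step 3: rho = 1 - 6*8 / (6*(6^2 - 1)) = 1 - 48/210 = 0.771429.
Step 4: Under H0, t = rho * sqrt((n-2)/(1-rho^2)) = 2.4247 ~ t(4).
Step 5: Two-sided p-value from the t-distribution with 4 df = 0.072397.
Step 6: alpha = 0.1. reject H0.

rho = 0.7714, p = 0.072397, reject H0 at alpha = 0.1.


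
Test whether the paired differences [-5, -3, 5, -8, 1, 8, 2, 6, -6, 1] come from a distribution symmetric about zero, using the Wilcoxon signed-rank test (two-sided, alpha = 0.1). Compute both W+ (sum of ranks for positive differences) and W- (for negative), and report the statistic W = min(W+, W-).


Step 1: Drop any zero differences (none here) and take |d_i|.
|d| = [5, 3, 5, 8, 1, 8, 2, 6, 6, 1]
Step 2: Midrank |d_i| (ties get averaged ranks).
ranks: |5|->5.5, |3|->4, |5|->5.5, |8|->9.5, |1|->1.5, |8|->9.5, |2|->3, |6|->7.5, |6|->7.5, |1|->1.5
Step 3: Attach original signs; sum ranks with positive sign and with negative sign.
W+ = 5.5 + 1.5 + 9.5 + 3 + 7.5 + 1.5 = 28.5
W- = 5.5 + 4 + 9.5 + 7.5 = 26.5
(Check: W+ + W- = 55 should equal n(n+1)/2 = 55.)
Step 4: Test statistic W = min(W+, W-) = 26.5.
Step 5: Ties in |d|, so use the tie-corrected normal approximation.
        E[W] = n(n+1)/4 = 10*11/4 = 27.5.
        Tie groups: |d|=1 (t=2), |d|=5 (t=2), |d|=6 (t=2), |d|=8 (t=2); sum(t^3 - t) = 24.
        Var[W] = n(n+1)(2n+1)/24 - sum(t^3-t)/48 = 2310/24 - 24/48 = 95.75.
        z = (W - E[W]) / sqrt(Var[W]) = (26.5 - 27.5) / 9.7852 = -0.1022.
        Two-sided p = 2*Phi(z) = 0.918602.
Step 6: alpha = 0.1. fail to reject H0.

W+ = 28.5, W- = 26.5, W = min = 26.5, p = 0.918602, fail to reject H0.


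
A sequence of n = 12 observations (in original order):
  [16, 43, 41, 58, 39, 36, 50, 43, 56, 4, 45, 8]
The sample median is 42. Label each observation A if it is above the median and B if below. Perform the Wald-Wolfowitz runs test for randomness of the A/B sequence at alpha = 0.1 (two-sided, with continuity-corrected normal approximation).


Step 1: Compute median = 42; label A = above, B = below.
Labels in order: BABABBAAABAB  (n_A = 6, n_B = 6)
Step 2: Count runs R = 9.
Step 3: Under H0 (random ordering), E[R] = 2*n_A*n_B/(n_A+n_B) + 1 = 2*6*6/12 + 1 = 7.0000.
        Var[R] = 2*n_A*n_B*(2*n_A*n_B - n_A - n_B) / ((n_A+n_B)^2 * (n_A+n_B-1)) = 4320/1584 = 2.7273.
        SD[R] = 1.6514.
Step 4: Continuity-corrected z = (R - 0.5 - E[R]) / SD[R] = (9 - 0.5 - 7.0000) / 1.6514 = 0.9083.
Step 5: Two-sided p-value via normal approximation = 2*(1 - Phi(|z|)) = 0.363722.
Step 6: alpha = 0.1. fail to reject H0.

R = 9, z = 0.9083, p = 0.363722, fail to reject H0.


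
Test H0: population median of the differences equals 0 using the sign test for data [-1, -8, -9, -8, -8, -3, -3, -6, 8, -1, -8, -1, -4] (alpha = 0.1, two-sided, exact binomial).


Step 1: Discard zero differences. Original n = 13; n_eff = number of nonzero differences = 13.
Nonzero differences (with sign): -1, -8, -9, -8, -8, -3, -3, -6, +8, -1, -8, -1, -4
Step 2: Count signs: positive = 1, negative = 12.
Step 3: Under H0: P(positive) = 0.5, so the number of positives S ~ Bin(13, 0.5).
Step 4: Two-sided exact p-value = sum of Bin(13,0.5) probabilities at or below the observed probability = 0.003418.
Step 5: alpha = 0.1. reject H0.

n_eff = 13, pos = 1, neg = 12, p = 0.003418, reject H0.


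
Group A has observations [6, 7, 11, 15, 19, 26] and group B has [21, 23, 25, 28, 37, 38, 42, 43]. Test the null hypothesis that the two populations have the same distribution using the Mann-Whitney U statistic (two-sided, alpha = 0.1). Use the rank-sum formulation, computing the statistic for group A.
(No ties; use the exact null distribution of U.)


Step 1: Combine and sort all 14 observations; assign midranks.
sorted (value, group): (6,X), (7,X), (11,X), (15,X), (19,X), (21,Y), (23,Y), (25,Y), (26,X), (28,Y), (37,Y), (38,Y), (42,Y), (43,Y)
ranks: 6->1, 7->2, 11->3, 15->4, 19->5, 21->6, 23->7, 25->8, 26->9, 28->10, 37->11, 38->12, 42->13, 43->14
Step 2: Rank sum for X: R1 = 1 + 2 + 3 + 4 + 5 + 9 = 24.
Step 3: U_X = R1 - n1(n1+1)/2 = 24 - 6*7/2 = 24 - 21 = 3.
       U_Y = n1*n2 - U_X = 48 - 3 = 45.
Step 4: No ties, so the exact null distribution of U (based on enumerating the C(14,6) = 3003 equally likely rank assignments) gives the two-sided p-value.
Step 5: p-value = 0.004662; compare to alpha = 0.1. reject H0.

U_X = 3, p = 0.004662, reject H0 at alpha = 0.1.


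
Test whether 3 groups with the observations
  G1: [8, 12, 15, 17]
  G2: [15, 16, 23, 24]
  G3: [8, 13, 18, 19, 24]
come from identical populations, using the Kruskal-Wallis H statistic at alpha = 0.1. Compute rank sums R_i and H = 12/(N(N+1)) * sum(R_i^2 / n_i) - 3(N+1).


Step 1: Combine all N = 13 observations and assign midranks.
sorted (value, group, rank): (8,G1,1.5), (8,G3,1.5), (12,G1,3), (13,G3,4), (15,G1,5.5), (15,G2,5.5), (16,G2,7), (17,G1,8), (18,G3,9), (19,G3,10), (23,G2,11), (24,G2,12.5), (24,G3,12.5)
Step 2: Sum ranks within each group.
R_1 = 18 (n_1 = 4)
R_2 = 36 (n_2 = 4)
R_3 = 37 (n_3 = 5)
Step 3: H = 12/(N(N+1)) * sum(R_i^2/n_i) - 3(N+1)
     = 12/(13*14) * (18^2/4 + 36^2/4 + 37^2/5) - 3*14
     = 0.065934 * 678.8 - 42
     = 2.756044.
Step 4: Ties present; correction factor C = 1 - 18/(13^3 - 13) = 0.991758. Corrected H = 2.756044 / 0.991758 = 2.778947.
Step 5: Under H0, H ~ chi^2(2); p-value = 0.249206.
Step 6: alpha = 0.1. fail to reject H0.

H = 2.7789, df = 2, p = 0.249206, fail to reject H0.


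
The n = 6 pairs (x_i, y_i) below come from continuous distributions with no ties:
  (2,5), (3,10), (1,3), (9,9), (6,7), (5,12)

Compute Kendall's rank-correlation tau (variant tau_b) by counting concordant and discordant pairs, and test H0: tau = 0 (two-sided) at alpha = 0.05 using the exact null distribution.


Step 1: Enumerate the 15 unordered pairs (i,j) with i<j and classify each by sign(x_j-x_i) * sign(y_j-y_i).
  (1,2):dx=+1,dy=+5->C; (1,3):dx=-1,dy=-2->C; (1,4):dx=+7,dy=+4->C; (1,5):dx=+4,dy=+2->C
  (1,6):dx=+3,dy=+7->C; (2,3):dx=-2,dy=-7->C; (2,4):dx=+6,dy=-1->D; (2,5):dx=+3,dy=-3->D
  (2,6):dx=+2,dy=+2->C; (3,4):dx=+8,dy=+6->C; (3,5):dx=+5,dy=+4->C; (3,6):dx=+4,dy=+9->C
  (4,5):dx=-3,dy=-2->C; (4,6):dx=-4,dy=+3->D; (5,6):dx=-1,dy=+5->D
Step 2: C = 11, D = 4, total pairs = 15.
Step 3: tau = (C - D)/(n(n-1)/2) = (11 - 4)/15 = 0.466667.
Step 4: Exact two-sided p-value (enumerate n! = 720 permutations of y under H0): p = 0.272222.
Step 5: alpha = 0.05. fail to reject H0.

tau_b = 0.4667 (C=11, D=4), p = 0.272222, fail to reject H0.


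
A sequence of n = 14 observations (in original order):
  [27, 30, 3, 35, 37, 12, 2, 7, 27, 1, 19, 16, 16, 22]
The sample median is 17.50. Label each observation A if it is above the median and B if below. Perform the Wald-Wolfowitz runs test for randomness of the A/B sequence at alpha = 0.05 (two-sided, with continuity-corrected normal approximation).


Step 1: Compute median = 17.50; label A = above, B = below.
Labels in order: AABAABBBABABBA  (n_A = 7, n_B = 7)
Step 2: Count runs R = 9.
Step 3: Under H0 (random ordering), E[R] = 2*n_A*n_B/(n_A+n_B) + 1 = 2*7*7/14 + 1 = 8.0000.
        Var[R] = 2*n_A*n_B*(2*n_A*n_B - n_A - n_B) / ((n_A+n_B)^2 * (n_A+n_B-1)) = 8232/2548 = 3.2308.
        SD[R] = 1.7974.
Step 4: Continuity-corrected z = (R - 0.5 - E[R]) / SD[R] = (9 - 0.5 - 8.0000) / 1.7974 = 0.2782.
Step 5: Two-sided p-value via normal approximation = 2*(1 - Phi(|z|)) = 0.780879.
Step 6: alpha = 0.05. fail to reject H0.

R = 9, z = 0.2782, p = 0.780879, fail to reject H0.


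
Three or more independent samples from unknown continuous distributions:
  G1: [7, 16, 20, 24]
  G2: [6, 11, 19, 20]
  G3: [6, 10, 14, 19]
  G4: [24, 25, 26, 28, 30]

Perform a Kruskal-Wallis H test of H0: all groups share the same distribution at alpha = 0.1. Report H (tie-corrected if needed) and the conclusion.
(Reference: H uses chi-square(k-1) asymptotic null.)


Step 1: Combine all N = 17 observations and assign midranks.
sorted (value, group, rank): (6,G2,1.5), (6,G3,1.5), (7,G1,3), (10,G3,4), (11,G2,5), (14,G3,6), (16,G1,7), (19,G2,8.5), (19,G3,8.5), (20,G1,10.5), (20,G2,10.5), (24,G1,12.5), (24,G4,12.5), (25,G4,14), (26,G4,15), (28,G4,16), (30,G4,17)
Step 2: Sum ranks within each group.
R_1 = 33 (n_1 = 4)
R_2 = 25.5 (n_2 = 4)
R_3 = 20 (n_3 = 4)
R_4 = 74.5 (n_4 = 5)
Step 3: H = 12/(N(N+1)) * sum(R_i^2/n_i) - 3(N+1)
     = 12/(17*18) * (33^2/4 + 25.5^2/4 + 20^2/4 + 74.5^2/5) - 3*18
     = 0.039216 * 1644.86 - 54
     = 10.504412.
Step 4: Ties present; correction factor C = 1 - 24/(17^3 - 17) = 0.995098. Corrected H = 10.504412 / 0.995098 = 10.556158.
Step 5: Under H0, H ~ chi^2(3); p-value = 0.014385.
Step 6: alpha = 0.1. reject H0.

H = 10.5562, df = 3, p = 0.014385, reject H0.


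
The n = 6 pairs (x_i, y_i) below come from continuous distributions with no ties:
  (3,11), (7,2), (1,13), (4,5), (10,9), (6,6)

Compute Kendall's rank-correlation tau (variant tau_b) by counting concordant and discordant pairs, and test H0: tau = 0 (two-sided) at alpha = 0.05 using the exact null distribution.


Step 1: Enumerate the 15 unordered pairs (i,j) with i<j and classify each by sign(x_j-x_i) * sign(y_j-y_i).
  (1,2):dx=+4,dy=-9->D; (1,3):dx=-2,dy=+2->D; (1,4):dx=+1,dy=-6->D; (1,5):dx=+7,dy=-2->D
  (1,6):dx=+3,dy=-5->D; (2,3):dx=-6,dy=+11->D; (2,4):dx=-3,dy=+3->D; (2,5):dx=+3,dy=+7->C
  (2,6):dx=-1,dy=+4->D; (3,4):dx=+3,dy=-8->D; (3,5):dx=+9,dy=-4->D; (3,6):dx=+5,dy=-7->D
  (4,5):dx=+6,dy=+4->C; (4,6):dx=+2,dy=+1->C; (5,6):dx=-4,dy=-3->C
Step 2: C = 4, D = 11, total pairs = 15.
Step 3: tau = (C - D)/(n(n-1)/2) = (4 - 11)/15 = -0.466667.
Step 4: Exact two-sided p-value (enumerate n! = 720 permutations of y under H0): p = 0.272222.
Step 5: alpha = 0.05. fail to reject H0.

tau_b = -0.4667 (C=4, D=11), p = 0.272222, fail to reject H0.


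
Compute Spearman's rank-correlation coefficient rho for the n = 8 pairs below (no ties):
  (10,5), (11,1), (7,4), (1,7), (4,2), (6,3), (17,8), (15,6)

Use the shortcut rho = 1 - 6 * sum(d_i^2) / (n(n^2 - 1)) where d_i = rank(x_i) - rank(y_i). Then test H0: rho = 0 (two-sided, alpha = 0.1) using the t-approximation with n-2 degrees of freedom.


Step 1: Rank x and y separately (midranks; no ties here).
rank(x): 10->5, 11->6, 7->4, 1->1, 4->2, 6->3, 17->8, 15->7
rank(y): 5->5, 1->1, 4->4, 7->7, 2->2, 3->3, 8->8, 6->6
Step 2: d_i = R_x(i) - R_y(i); compute d_i^2.
  (5-5)^2=0, (6-1)^2=25, (4-4)^2=0, (1-7)^2=36, (2-2)^2=0, (3-3)^2=0, (8-8)^2=0, (7-6)^2=1
sum(d^2) = 62.
Step 3: rho = 1 - 6*62 / (8*(8^2 - 1)) = 1 - 372/504 = 0.261905.
Step 4: Under H0, t = rho * sqrt((n-2)/(1-rho^2)) = 0.6647 ~ t(6).
Step 5: Two-sided p-value from the t-distribution with 6 df = 0.530923.
Step 6: alpha = 0.1. fail to reject H0.

rho = 0.2619, p = 0.530923, fail to reject H0 at alpha = 0.1.


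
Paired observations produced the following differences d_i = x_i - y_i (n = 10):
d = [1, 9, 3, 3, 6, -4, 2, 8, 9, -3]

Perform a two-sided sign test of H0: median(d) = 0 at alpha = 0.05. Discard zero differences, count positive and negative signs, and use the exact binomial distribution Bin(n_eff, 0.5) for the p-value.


Step 1: Discard zero differences. Original n = 10; n_eff = number of nonzero differences = 10.
Nonzero differences (with sign): +1, +9, +3, +3, +6, -4, +2, +8, +9, -3
Step 2: Count signs: positive = 8, negative = 2.
Step 3: Under H0: P(positive) = 0.5, so the number of positives S ~ Bin(10, 0.5).
Step 4: Two-sided exact p-value = sum of Bin(10,0.5) probabilities at or below the observed probability = 0.109375.
Step 5: alpha = 0.05. fail to reject H0.

n_eff = 10, pos = 8, neg = 2, p = 0.109375, fail to reject H0.
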